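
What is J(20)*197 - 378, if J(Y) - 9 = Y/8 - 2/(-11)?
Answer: 42313/22 ≈ 1923.3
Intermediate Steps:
J(Y) = 101/11 + Y/8 (J(Y) = 9 + (Y/8 - 2/(-11)) = 9 + (Y*(1/8) - 2*(-1/11)) = 9 + (Y/8 + 2/11) = 9 + (2/11 + Y/8) = 101/11 + Y/8)
J(20)*197 - 378 = (101/11 + (1/8)*20)*197 - 378 = (101/11 + 5/2)*197 - 378 = (257/22)*197 - 378 = 50629/22 - 378 = 42313/22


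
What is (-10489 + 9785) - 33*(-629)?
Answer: 20053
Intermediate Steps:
(-10489 + 9785) - 33*(-629) = -704 + 20757 = 20053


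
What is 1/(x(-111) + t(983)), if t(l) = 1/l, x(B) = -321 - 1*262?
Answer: -983/573088 ≈ -0.0017153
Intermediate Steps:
x(B) = -583 (x(B) = -321 - 262 = -583)
1/(x(-111) + t(983)) = 1/(-583 + 1/983) = 1/(-573088/983) = -983/573088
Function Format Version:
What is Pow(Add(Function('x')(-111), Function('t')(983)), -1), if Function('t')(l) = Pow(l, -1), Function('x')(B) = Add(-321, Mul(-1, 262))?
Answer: Rational(-983, 573088) ≈ -0.0017153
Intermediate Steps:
Function('x')(B) = -583 (Function('x')(B) = Add(-321, -262) = -583)
Pow(Add(Function('x')(-111), Function('t')(983)), -1) = Pow(Add(-583, Pow(983, -1)), -1) = Pow(Add(-583, Rational(1, 983)), -1) = Pow(Rational(-573088, 983), -1) = Rational(-983, 573088)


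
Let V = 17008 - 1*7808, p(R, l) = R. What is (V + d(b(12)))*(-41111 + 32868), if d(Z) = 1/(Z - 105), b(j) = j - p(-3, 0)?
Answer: -6825195757/90 ≈ -7.5836e+7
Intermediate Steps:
b(j) = 3 + j (b(j) = j - 1*(-3) = j + 3 = 3 + j)
d(Z) = 1/(-105 + Z)
V = 9200 (V = 17008 - 7808 = 9200)
(V + d(b(12)))*(-41111 + 32868) = (9200 + 1/(-105 + (3 + 12)))*(-41111 + 32868) = (9200 + 1/(-105 + 15))*(-8243) = (9200 + 1/(-90))*(-8243) = (9200 - 1/90)*(-8243) = (827999/90)*(-8243) = -6825195757/90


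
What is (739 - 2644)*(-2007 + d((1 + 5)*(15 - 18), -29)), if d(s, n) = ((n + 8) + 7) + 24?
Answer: 3804285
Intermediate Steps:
d(s, n) = 39 + n (d(s, n) = ((8 + n) + 7) + 24 = (15 + n) + 24 = 39 + n)
(739 - 2644)*(-2007 + d((1 + 5)*(15 - 18), -29)) = (739 - 2644)*(-2007 + (39 - 29)) = -1905*(-2007 + 10) = -1905*(-1997) = 3804285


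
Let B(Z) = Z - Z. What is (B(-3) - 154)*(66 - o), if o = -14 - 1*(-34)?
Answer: -7084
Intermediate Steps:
o = 20 (o = -14 + 34 = 20)
B(Z) = 0
(B(-3) - 154)*(66 - o) = (0 - 154)*(66 - 1*20) = -154*(66 - 20) = -154*46 = -7084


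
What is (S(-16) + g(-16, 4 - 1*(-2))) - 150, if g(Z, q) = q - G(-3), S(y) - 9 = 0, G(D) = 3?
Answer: -138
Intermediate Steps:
S(y) = 9 (S(y) = 9 + 0 = 9)
g(Z, q) = -3 + q (g(Z, q) = q - 1*3 = q - 3 = -3 + q)
(S(-16) + g(-16, 4 - 1*(-2))) - 150 = (9 + (-3 + (4 - 1*(-2)))) - 150 = (9 + (-3 + (4 + 2))) - 150 = (9 + (-3 + 6)) - 150 = (9 + 3) - 150 = 12 - 150 = -138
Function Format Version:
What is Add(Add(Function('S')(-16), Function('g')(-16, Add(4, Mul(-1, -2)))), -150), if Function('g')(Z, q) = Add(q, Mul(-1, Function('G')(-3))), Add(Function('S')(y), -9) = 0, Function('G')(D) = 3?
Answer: -138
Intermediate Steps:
Function('S')(y) = 9 (Function('S')(y) = Add(9, 0) = 9)
Function('g')(Z, q) = Add(-3, q) (Function('g')(Z, q) = Add(q, Mul(-1, 3)) = Add(q, -3) = Add(-3, q))
Add(Add(Function('S')(-16), Function('g')(-16, Add(4, Mul(-1, -2)))), -150) = Add(Add(9, Add(-3, Add(4, Mul(-1, -2)))), -150) = Add(Add(9, Add(-3, Add(4, 2))), -150) = Add(Add(9, Add(-3, 6)), -150) = Add(Add(9, 3), -150) = Add(12, -150) = -138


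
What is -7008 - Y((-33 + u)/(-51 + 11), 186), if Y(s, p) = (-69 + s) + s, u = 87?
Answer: -69363/10 ≈ -6936.3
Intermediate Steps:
Y(s, p) = -69 + 2*s
-7008 - Y((-33 + u)/(-51 + 11), 186) = -7008 - (-69 + 2*((-33 + 87)/(-51 + 11))) = -7008 - (-69 + 2*(54/(-40))) = -7008 - (-69 + 2*(54*(-1/40))) = -7008 - (-69 + 2*(-27/20)) = -7008 - (-69 - 27/10) = -7008 - 1*(-717/10) = -7008 + 717/10 = -69363/10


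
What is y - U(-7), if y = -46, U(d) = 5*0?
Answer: -46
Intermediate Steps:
U(d) = 0
y - U(-7) = -46 - 1*0 = -46 + 0 = -46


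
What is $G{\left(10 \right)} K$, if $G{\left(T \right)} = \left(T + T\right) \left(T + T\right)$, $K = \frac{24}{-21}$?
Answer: $- \frac{3200}{7} \approx -457.14$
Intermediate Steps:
$K = - \frac{8}{7}$ ($K = 24 \left(- \frac{1}{21}\right) = - \frac{8}{7} \approx -1.1429$)
$G{\left(T \right)} = 4 T^{2}$ ($G{\left(T \right)} = 2 T 2 T = 4 T^{2}$)
$G{\left(10 \right)} K = 4 \cdot 10^{2} \left(- \frac{8}{7}\right) = 4 \cdot 100 \left(- \frac{8}{7}\right) = 400 \left(- \frac{8}{7}\right) = - \frac{3200}{7}$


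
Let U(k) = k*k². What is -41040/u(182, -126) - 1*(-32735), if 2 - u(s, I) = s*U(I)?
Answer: 5958890072975/182034217 ≈ 32735.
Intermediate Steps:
U(k) = k³
u(s, I) = 2 - s*I³
-41040/u(182, -126) - 1*(-32735) = -41040/(2 - 1*182*(-126)³) - 1*(-32735) = -41040/(2 - 1*182*(-2000376)) + 32735 = -41040/(2 + 364068432) + 32735 = -41040/364068434 + 32735 = -1*20520/182034217 + 32735 = -20520/182034217 + 32735 = 5958890072975/182034217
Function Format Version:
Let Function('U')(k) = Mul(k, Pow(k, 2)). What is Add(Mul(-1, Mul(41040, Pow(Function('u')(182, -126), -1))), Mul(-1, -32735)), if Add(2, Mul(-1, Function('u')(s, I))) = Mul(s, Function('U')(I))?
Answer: Rational(5958890072975, 182034217) ≈ 32735.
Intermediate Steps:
Function('U')(k) = Pow(k, 3)
Function('u')(s, I) = Add(2, Mul(-1, s, Pow(I, 3))) (Function('u')(s, I) = Add(2, Mul(-1, Mul(s, Pow(I, 3)))) = Add(2, Mul(-1, s, Pow(I, 3))))
Add(Mul(-1, Mul(41040, Pow(Function('u')(182, -126), -1))), Mul(-1, -32735)) = Add(Mul(-1, Mul(41040, Pow(Add(2, Mul(-1, 182, Pow(-126, 3))), -1))), Mul(-1, -32735)) = Add(Mul(-1, Mul(41040, Pow(Add(2, Mul(-1, 182, -2000376)), -1))), 32735) = Add(Mul(-1, Mul(41040, Pow(Add(2, 364068432), -1))), 32735) = Add(Mul(-1, Mul(41040, Pow(364068434, -1))), 32735) = Add(Mul(-1, Mul(41040, Rational(1, 364068434))), 32735) = Add(Mul(-1, Rational(20520, 182034217)), 32735) = Add(Rational(-20520, 182034217), 32735) = Rational(5958890072975, 182034217)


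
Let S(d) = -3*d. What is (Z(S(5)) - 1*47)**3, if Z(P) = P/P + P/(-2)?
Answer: -456533/8 ≈ -57067.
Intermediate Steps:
Z(P) = 1 - P/2 (Z(P) = 1 + P*(-1/2) = 1 - P/2)
(Z(S(5)) - 1*47)**3 = ((1 - (-3)*5/2) - 1*47)**3 = ((1 - 1/2*(-15)) - 47)**3 = ((1 + 15/2) - 47)**3 = (17/2 - 47)**3 = (-77/2)**3 = -456533/8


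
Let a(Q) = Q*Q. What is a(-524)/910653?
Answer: 274576/910653 ≈ 0.30152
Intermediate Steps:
a(Q) = Q²
a(-524)/910653 = (-524)²/910653 = 274576*(1/910653) = 274576/910653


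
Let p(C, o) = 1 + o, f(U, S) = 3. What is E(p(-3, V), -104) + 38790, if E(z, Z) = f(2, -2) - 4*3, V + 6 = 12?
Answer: 38781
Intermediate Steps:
V = 6 (V = -6 + 12 = 6)
E(z, Z) = -9 (E(z, Z) = 3 - 4*3 = 3 - 12 = -9)
E(p(-3, V), -104) + 38790 = -9 + 38790 = 38781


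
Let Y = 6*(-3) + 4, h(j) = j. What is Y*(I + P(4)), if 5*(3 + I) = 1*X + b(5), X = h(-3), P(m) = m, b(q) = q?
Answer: -98/5 ≈ -19.600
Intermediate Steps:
Y = -14 (Y = -18 + 4 = -14)
X = -3
I = -13/5 (I = -3 + (1*(-3) + 5)/5 = -3 + (-3 + 5)/5 = -3 + (⅕)*2 = -3 + ⅖ = -13/5 ≈ -2.6000)
Y*(I + P(4)) = -14*(-13/5 + 4) = -14*7/5 = -98/5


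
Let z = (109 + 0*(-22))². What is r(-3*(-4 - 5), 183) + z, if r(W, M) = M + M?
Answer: 12247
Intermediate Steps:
z = 11881 (z = (109 + 0)² = 109² = 11881)
r(W, M) = 2*M
r(-3*(-4 - 5), 183) + z = 2*183 + 11881 = 366 + 11881 = 12247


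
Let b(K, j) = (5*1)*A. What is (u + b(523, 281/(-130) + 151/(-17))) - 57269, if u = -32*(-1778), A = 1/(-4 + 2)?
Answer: -751/2 ≈ -375.50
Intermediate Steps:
A = -1/2 (A = 1/(-2) = -1/2 ≈ -0.50000)
b(K, j) = -5/2 (b(K, j) = (5*1)*(-1/2) = 5*(-1/2) = -5/2)
u = 56896
(u + b(523, 281/(-130) + 151/(-17))) - 57269 = (56896 - 5/2) - 57269 = 113787/2 - 57269 = -751/2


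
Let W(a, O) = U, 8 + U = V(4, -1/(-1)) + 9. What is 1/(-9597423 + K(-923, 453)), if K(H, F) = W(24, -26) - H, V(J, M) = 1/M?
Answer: -1/9596498 ≈ -1.0420e-7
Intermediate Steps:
U = 2 (U = -8 + (1/(-1/(-1)) + 9) = -8 + (1/(-1*(-1)) + 9) = -8 + (1/1 + 9) = -8 + (1 + 9) = -8 + 10 = 2)
W(a, O) = 2
K(H, F) = 2 - H
1/(-9597423 + K(-923, 453)) = 1/(-9597423 + (2 - 1*(-923))) = 1/(-9597423 + (2 + 923)) = 1/(-9597423 + 925) = 1/(-9596498) = -1/9596498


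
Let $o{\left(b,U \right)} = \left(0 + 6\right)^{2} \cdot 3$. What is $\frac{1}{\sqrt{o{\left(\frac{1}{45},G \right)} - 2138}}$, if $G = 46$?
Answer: $- \frac{i \sqrt{2030}}{2030} \approx - 0.022195 i$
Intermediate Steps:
$o{\left(b,U \right)} = 108$ ($o{\left(b,U \right)} = 6^{2} \cdot 3 = 36 \cdot 3 = 108$)
$\frac{1}{\sqrt{o{\left(\frac{1}{45},G \right)} - 2138}} = \frac{1}{\sqrt{108 - 2138}} = \frac{1}{\sqrt{-2030}} = \frac{1}{i \sqrt{2030}} = - \frac{i \sqrt{2030}}{2030}$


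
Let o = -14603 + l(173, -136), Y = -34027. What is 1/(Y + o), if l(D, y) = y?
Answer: -1/48766 ≈ -2.0506e-5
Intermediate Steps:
o = -14739 (o = -14603 - 136 = -14739)
1/(Y + o) = 1/(-34027 - 14739) = 1/(-48766) = -1/48766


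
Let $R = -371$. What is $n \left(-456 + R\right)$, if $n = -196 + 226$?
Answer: $-24810$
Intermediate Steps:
$n = 30$
$n \left(-456 + R\right) = 30 \left(-456 - 371\right) = 30 \left(-827\right) = -24810$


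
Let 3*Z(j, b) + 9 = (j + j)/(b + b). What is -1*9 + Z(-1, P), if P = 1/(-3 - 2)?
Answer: -31/3 ≈ -10.333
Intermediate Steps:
P = -⅕ (P = 1/(-5) = -⅕ ≈ -0.20000)
Z(j, b) = -3 + j/(3*b) (Z(j, b) = -3 + ((j + j)/(b + b))/3 = -3 + ((2*j)/((2*b)))/3 = -3 + ((2*j)*(1/(2*b)))/3 = -3 + (j/b)/3 = -3 + j/(3*b))
-1*9 + Z(-1, P) = -1*9 + (-3 + (⅓)*(-1)/(-⅕)) = -9 + (-3 + (⅓)*(-1)*(-5)) = -9 + (-3 + 5/3) = -9 - 4/3 = -31/3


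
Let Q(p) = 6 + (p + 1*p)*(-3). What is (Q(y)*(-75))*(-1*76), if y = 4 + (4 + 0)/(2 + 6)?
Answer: -119700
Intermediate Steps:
y = 9/2 (y = 4 + 4/8 = 4 + 4*(1/8) = 4 + 1/2 = 9/2 ≈ 4.5000)
Q(p) = 6 - 6*p (Q(p) = 6 + (p + p)*(-3) = 6 + (2*p)*(-3) = 6 - 6*p)
(Q(y)*(-75))*(-1*76) = ((6 - 6*9/2)*(-75))*(-1*76) = ((6 - 27)*(-75))*(-76) = -21*(-75)*(-76) = 1575*(-76) = -119700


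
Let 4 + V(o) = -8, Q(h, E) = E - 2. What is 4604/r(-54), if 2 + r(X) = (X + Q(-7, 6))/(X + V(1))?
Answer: -151932/41 ≈ -3705.7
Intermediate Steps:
Q(h, E) = -2 + E
V(o) = -12 (V(o) = -4 - 8 = -12)
r(X) = -2 + (4 + X)/(-12 + X) (r(X) = -2 + (X + (-2 + 6))/(X - 12) = -2 + (X + 4)/(-12 + X) = -2 + (4 + X)/(-12 + X))
4604/r(-54) = 4604/(((28 - 1*(-54))/(-12 - 54))) = 4604/(((28 + 54)/(-66))) = 4604/((-1/66*82)) = 4604/(-41/33) = 4604*(-33/41) = -151932/41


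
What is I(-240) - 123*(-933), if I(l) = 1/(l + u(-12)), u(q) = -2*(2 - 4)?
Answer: 27083123/236 ≈ 1.1476e+5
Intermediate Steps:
u(q) = 4 (u(q) = -2*(-2) = 4)
I(l) = 1/(4 + l) (I(l) = 1/(l + 4) = 1/(4 + l))
I(-240) - 123*(-933) = 1/(4 - 240) - 123*(-933) = 1/(-236) - 1*(-114759) = -1/236 + 114759 = 27083123/236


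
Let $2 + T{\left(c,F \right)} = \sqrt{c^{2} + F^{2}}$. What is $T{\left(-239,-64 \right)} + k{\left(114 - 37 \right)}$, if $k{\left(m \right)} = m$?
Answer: $75 + \sqrt{61217} \approx 322.42$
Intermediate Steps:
$T{\left(c,F \right)} = -2 + \sqrt{F^{2} + c^{2}}$ ($T{\left(c,F \right)} = -2 + \sqrt{c^{2} + F^{2}} = -2 + \sqrt{F^{2} + c^{2}}$)
$T{\left(-239,-64 \right)} + k{\left(114 - 37 \right)} = \left(-2 + \sqrt{\left(-64\right)^{2} + \left(-239\right)^{2}}\right) + \left(114 - 37\right) = \left(-2 + \sqrt{4096 + 57121}\right) + \left(114 - 37\right) = \left(-2 + \sqrt{61217}\right) + 77 = 75 + \sqrt{61217}$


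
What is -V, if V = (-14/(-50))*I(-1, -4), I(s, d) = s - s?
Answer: 0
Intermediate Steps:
I(s, d) = 0
V = 0 (V = -14/(-50)*0 = -14*(-1/50)*0 = (7/25)*0 = 0)
-V = -1*0 = 0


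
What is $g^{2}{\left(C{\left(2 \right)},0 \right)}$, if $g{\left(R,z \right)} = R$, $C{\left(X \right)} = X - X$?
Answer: $0$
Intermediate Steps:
$C{\left(X \right)} = 0$
$g^{2}{\left(C{\left(2 \right)},0 \right)} = 0^{2} = 0$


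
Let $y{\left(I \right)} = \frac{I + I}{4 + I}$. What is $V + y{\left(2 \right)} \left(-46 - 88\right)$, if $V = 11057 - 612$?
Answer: $\frac{31067}{3} \approx 10356.0$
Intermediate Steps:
$y{\left(I \right)} = \frac{2 I}{4 + I}$
$V = 10445$ ($V = 11057 - 612 = 10445$)
$V + y{\left(2 \right)} \left(-46 - 88\right) = 10445 + 2 \cdot 2 \frac{1}{4 + 2} \left(-46 - 88\right) = 10445 + 2 \cdot 2 \cdot \frac{1}{6} \left(-134\right) = 10445 + \frac{2}{3} \left(-134\right) = 10445 - \frac{268}{3} = \frac{31067}{3}$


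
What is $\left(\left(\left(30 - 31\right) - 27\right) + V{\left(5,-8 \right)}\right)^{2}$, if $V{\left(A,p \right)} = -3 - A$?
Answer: $1296$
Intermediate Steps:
$\left(\left(\left(30 - 31\right) - 27\right) + V{\left(5,-8 \right)}\right)^{2} = \left(\left(\left(30 - 31\right) - 27\right) - 8\right)^{2} = \left(\left(-1 - 27\right) - 8\right)^{2} = \left(-28 - 8\right)^{2} = \left(-36\right)^{2} = 1296$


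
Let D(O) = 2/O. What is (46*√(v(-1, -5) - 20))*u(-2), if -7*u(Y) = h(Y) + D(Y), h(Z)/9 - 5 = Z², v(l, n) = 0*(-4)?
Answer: -7360*I*√5/7 ≈ -2351.1*I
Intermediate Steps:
v(l, n) = 0
h(Z) = 45 + 9*Z²
u(Y) = -45/7 - 9*Y²/7 - 2/(7*Y) (u(Y) = -((45 + 9*Y²) + 2/Y)/7 = -(45 + 2/Y + 9*Y²)/7 = -45/7 - 9*Y²/7 - 2/(7*Y))
(46*√(v(-1, -5) - 20))*u(-2) = (46*√(0 - 20))*((⅐)*(-2 + 9*(-2)*(-5 - 1*(-2)²))/(-2)) = (46*√(-20))*((⅐)*(-½)*(-2 + 9*(-2)*(-5 - 1*4))) = (46*(2*I*√5))*((⅐)*(-½)*(-2 + 9*(-2)*(-5 - 4))) = (92*I*√5)*((⅐)*(-½)*(-2 + 9*(-2)*(-9))) = (92*I*√5)*((⅐)*(-½)*(-2 + 162)) = (92*I*√5)*((⅐)*(-½)*160) = (92*I*√5)*(-80/7) = -7360*I*√5/7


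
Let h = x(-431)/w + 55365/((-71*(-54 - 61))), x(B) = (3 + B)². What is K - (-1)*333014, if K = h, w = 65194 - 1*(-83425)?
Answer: 80822719916237/242694827 ≈ 3.3302e+5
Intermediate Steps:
w = 148619 (w = 65194 + 83425 = 148619)
h = 1944797659/242694827 (h = (3 - 431)²/148619 + 55365/((-71*(-54 - 61))) = (-428)²*(1/148619) + 55365/((-71*(-115))) = 183184*(1/148619) + 55365/8165 = 183184/148619 + 55365*(1/8165) = 183184/148619 + 11073/1633 = 1944797659/242694827 ≈ 8.0134)
K = 1944797659/242694827 ≈ 8.0134
K - (-1)*333014 = 1944797659/242694827 - (-1)*333014 = 1944797659/242694827 - 1*(-333014) = 1944797659/242694827 + 333014 = 80822719916237/242694827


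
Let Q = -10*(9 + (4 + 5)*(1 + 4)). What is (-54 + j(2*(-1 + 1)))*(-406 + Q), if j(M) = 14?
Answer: 37840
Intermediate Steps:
Q = -540 (Q = -10*(9 + 9*5) = -10*(9 + 45) = -10*54 = -540)
(-54 + j(2*(-1 + 1)))*(-406 + Q) = (-54 + 14)*(-406 - 540) = -40*(-946) = 37840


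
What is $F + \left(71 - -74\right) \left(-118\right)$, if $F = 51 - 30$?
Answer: $-17089$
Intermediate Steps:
$F = 21$ ($F = 51 - 30 = 21$)
$F + \left(71 - -74\right) \left(-118\right) = 21 + \left(71 - -74\right) \left(-118\right) = 21 + \left(71 + 74\right) \left(-118\right) = 21 + 145 \left(-118\right) = 21 - 17110 = -17089$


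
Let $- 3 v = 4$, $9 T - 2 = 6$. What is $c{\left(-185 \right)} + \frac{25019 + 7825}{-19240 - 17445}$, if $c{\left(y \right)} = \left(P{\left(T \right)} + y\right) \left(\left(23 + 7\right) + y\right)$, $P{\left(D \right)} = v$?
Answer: $\frac{138194491}{4785} \approx 28881.0$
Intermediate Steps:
$T = \frac{8}{9}$ ($T = \frac{2}{9} + \frac{1}{9} \cdot 6 = \frac{2}{9} + \frac{2}{3} = \frac{8}{9} \approx 0.88889$)
$v = - \frac{4}{3}$ ($v = \left(- \frac{1}{3}\right) 4 = - \frac{4}{3} \approx -1.3333$)
$P{\left(D \right)} = - \frac{4}{3}$
$c{\left(y \right)} = \left(30 + y\right) \left(- \frac{4}{3} + y\right)$ ($c{\left(y \right)} = \left(- \frac{4}{3} + y\right) \left(\left(23 + 7\right) + y\right) = \left(- \frac{4}{3} + y\right) \left(30 + y\right) = \left(30 + y\right) \left(- \frac{4}{3} + y\right)$)
$c{\left(-185 \right)} + \frac{25019 + 7825}{-19240 - 17445} = \left(-40 + \left(-185\right)^{2} + \frac{86}{3} \left(-185\right)\right) + \frac{25019 + 7825}{-19240 - 17445} = \left(-40 + 34225 - \frac{15910}{3}\right) + \frac{32844}{-36685} = \frac{86645}{3} + 32844 \left(- \frac{1}{36685}\right) = \frac{86645}{3} - \frac{1428}{1595} = \frac{138194491}{4785}$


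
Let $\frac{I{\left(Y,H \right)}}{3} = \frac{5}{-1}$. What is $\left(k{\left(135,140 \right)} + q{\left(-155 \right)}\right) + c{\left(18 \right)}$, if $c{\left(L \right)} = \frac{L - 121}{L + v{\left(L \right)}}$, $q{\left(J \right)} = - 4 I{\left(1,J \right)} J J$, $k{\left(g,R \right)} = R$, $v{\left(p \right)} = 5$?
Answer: $\frac{33157617}{23} \approx 1.4416 \cdot 10^{6}$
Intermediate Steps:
$I{\left(Y,H \right)} = -15$ ($I{\left(Y,H \right)} = 3 \frac{5}{-1} = 3 \cdot 5 \left(-1\right) = 3 \left(-5\right) = -15$)
$q{\left(J \right)} = 60 J^{2}$ ($q{\left(J \right)} = \left(-4\right) \left(-15\right) J J = 60 J J = 60 J^{2}$)
$c{\left(L \right)} = \frac{-121 + L}{5 + L}$ ($c{\left(L \right)} = \frac{L - 121}{L + 5} = \frac{-121 + L}{5 + L}$)
$\left(k{\left(135,140 \right)} + q{\left(-155 \right)}\right) + c{\left(18 \right)} = \left(140 + 60 \left(-155\right)^{2}\right) + \frac{-121 + 18}{5 + 18} = \left(140 + 60 \cdot 24025\right) + \frac{1}{23} \left(-103\right) = \left(140 + 1441500\right) + \frac{1}{23} \left(-103\right) = 1441640 - \frac{103}{23} = \frac{33157617}{23}$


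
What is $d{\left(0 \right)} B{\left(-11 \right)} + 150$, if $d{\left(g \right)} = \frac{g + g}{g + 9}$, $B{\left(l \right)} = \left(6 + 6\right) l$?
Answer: $150$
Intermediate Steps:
$B{\left(l \right)} = 12 l$
$d{\left(g \right)} = \frac{2 g}{9 + g}$
$d{\left(0 \right)} B{\left(-11 \right)} + 150 = 2 \cdot 0 \frac{1}{9 + 0} \cdot 12 \left(-11\right) + 150 = 2 \cdot 0 \cdot \frac{1}{9} \left(-132\right) + 150 = 0 \left(-132\right) + 150 = 0 + 150 = 150$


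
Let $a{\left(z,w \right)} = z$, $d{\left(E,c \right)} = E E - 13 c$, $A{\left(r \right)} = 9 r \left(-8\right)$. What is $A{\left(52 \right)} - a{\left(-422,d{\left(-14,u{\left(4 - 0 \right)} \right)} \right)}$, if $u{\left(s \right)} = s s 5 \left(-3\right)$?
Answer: $-3322$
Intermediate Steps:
$A{\left(r \right)} = - 72 r$
$u{\left(s \right)} = - 15 s^{2}$ ($u{\left(s \right)} = s^{2} \left(-15\right) = - 15 s^{2}$)
$d{\left(E,c \right)} = E^{2} - 13 c$
$A{\left(52 \right)} - a{\left(-422,d{\left(-14,u{\left(4 - 0 \right)} \right)} \right)} = \left(-72\right) 52 - -422 = -3744 + 422 = -3322$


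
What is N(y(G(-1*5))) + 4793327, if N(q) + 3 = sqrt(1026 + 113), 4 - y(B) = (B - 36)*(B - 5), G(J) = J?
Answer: 4793324 + sqrt(1139) ≈ 4.7934e+6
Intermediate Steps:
y(B) = 4 - (-36 + B)*(-5 + B) (y(B) = 4 - (B - 36)*(B - 5) = 4 - (-36 + B)*(-5 + B))
N(q) = -3 + sqrt(1139) (N(q) = -3 + sqrt(1026 + 113) = -3 + sqrt(1139))
N(y(G(-1*5))) + 4793327 = (-3 + sqrt(1139)) + 4793327 = 4793324 + sqrt(1139)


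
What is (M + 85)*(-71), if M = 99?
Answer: -13064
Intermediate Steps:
(M + 85)*(-71) = (99 + 85)*(-71) = 184*(-71) = -13064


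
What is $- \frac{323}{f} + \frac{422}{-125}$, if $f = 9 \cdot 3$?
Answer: $- \frac{51769}{3375} \approx -15.339$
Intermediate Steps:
$f = 27$
$- \frac{323}{f} + \frac{422}{-125} = - \frac{323}{27} + \frac{422}{-125} = \left(-323\right) \frac{1}{27} + 422 \left(- \frac{1}{125}\right) = - \frac{323}{27} - \frac{422}{125} = - \frac{51769}{3375}$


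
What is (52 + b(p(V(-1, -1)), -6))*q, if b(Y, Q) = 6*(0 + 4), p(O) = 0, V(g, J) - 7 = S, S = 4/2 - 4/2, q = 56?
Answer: 4256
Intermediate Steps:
S = 0 (S = 4*(½) - 4*½ = 2 - 2 = 0)
V(g, J) = 7 (V(g, J) = 7 + 0 = 7)
b(Y, Q) = 24 (b(Y, Q) = 6*4 = 24)
(52 + b(p(V(-1, -1)), -6))*q = (52 + 24)*56 = 76*56 = 4256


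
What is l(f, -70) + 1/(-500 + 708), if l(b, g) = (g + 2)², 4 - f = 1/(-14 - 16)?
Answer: 961793/208 ≈ 4624.0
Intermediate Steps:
f = 121/30 (f = 4 - 1/(-14 - 16) = 4 - 1/(-30) = 4 - 1*(-1/30) = 4 + 1/30 = 121/30 ≈ 4.0333)
l(b, g) = (2 + g)²
l(f, -70) + 1/(-500 + 708) = (2 - 70)² + 1/(-500 + 708) = (-68)² + 1/208 = 4624 + 1/208 = 961793/208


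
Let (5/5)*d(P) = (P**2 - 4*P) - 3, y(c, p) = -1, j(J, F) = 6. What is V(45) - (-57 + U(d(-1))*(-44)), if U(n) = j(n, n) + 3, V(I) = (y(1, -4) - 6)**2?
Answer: 502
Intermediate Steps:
d(P) = -3 + P**2 - 4*P (d(P) = (P**2 - 4*P) - 3 = -3 + P**2 - 4*P)
V(I) = 49 (V(I) = (-1 - 6)**2 = (-7)**2 = 49)
U(n) = 9 (U(n) = 6 + 3 = 9)
V(45) - (-57 + U(d(-1))*(-44)) = 49 - (-57 + 9*(-44)) = 49 - (-57 - 396) = 49 - 1*(-453) = 49 + 453 = 502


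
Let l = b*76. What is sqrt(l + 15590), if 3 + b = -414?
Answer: I*sqrt(16102) ≈ 126.89*I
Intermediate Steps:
b = -417 (b = -3 - 414 = -417)
l = -31692 (l = -417*76 = -31692)
sqrt(l + 15590) = sqrt(-31692 + 15590) = sqrt(-16102) = I*sqrt(16102)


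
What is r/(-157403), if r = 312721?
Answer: -312721/157403 ≈ -1.9868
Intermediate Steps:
r/(-157403) = 312721/(-157403) = 312721*(-1/157403) = -312721/157403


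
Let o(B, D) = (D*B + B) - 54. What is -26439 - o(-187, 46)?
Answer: -17596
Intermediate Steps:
o(B, D) = -54 + B + B*D (o(B, D) = (B*D + B) - 54 = (B + B*D) - 54 = -54 + B + B*D)
-26439 - o(-187, 46) = -26439 - (-54 - 187 - 187*46) = -26439 - (-54 - 187 - 8602) = -26439 - 1*(-8843) = -26439 + 8843 = -17596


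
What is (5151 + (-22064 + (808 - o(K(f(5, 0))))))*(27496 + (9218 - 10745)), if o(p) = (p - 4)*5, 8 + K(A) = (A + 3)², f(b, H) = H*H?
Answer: -417841210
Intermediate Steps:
f(b, H) = H²
K(A) = -8 + (3 + A)² (K(A) = -8 + (A + 3)² = -8 + (3 + A)²)
o(p) = -20 + 5*p (o(p) = (-4 + p)*5 = -20 + 5*p)
(5151 + (-22064 + (808 - o(K(f(5, 0))))))*(27496 + (9218 - 10745)) = (5151 + (-22064 + (808 - (-20 + 5*(-8 + (3 + 0²)²)))))*(27496 + (9218 - 10745)) = (5151 + (-22064 + (808 - (-20 + 5*(-8 + (3 + 0)²)))))*(27496 - 1527) = (5151 + (-22064 + (808 - (-20 + 5*(-8 + 3²)))))*25969 = (5151 + (-22064 + (808 - (-20 + 5*(-8 + 9)))))*25969 = (5151 + (-22064 + (808 - (-20 + 5*1))))*25969 = (5151 + (-22064 + (808 - (-20 + 5))))*25969 = (5151 + (-22064 + (808 - 1*(-15))))*25969 = (5151 + (-22064 + (808 + 15)))*25969 = (5151 + (-22064 + 823))*25969 = (5151 - 21241)*25969 = -16090*25969 = -417841210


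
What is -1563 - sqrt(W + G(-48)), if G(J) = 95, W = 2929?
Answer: -1563 - 12*sqrt(21) ≈ -1618.0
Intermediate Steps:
-1563 - sqrt(W + G(-48)) = -1563 - sqrt(2929 + 95) = -1563 - sqrt(3024) = -1563 - 12*sqrt(21)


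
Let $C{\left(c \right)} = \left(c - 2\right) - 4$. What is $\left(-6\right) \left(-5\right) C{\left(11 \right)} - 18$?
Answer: $132$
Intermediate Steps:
$C{\left(c \right)} = -6 + c$ ($C{\left(c \right)} = \left(-2 + c\right) - 4 = -6 + c$)
$\left(-6\right) \left(-5\right) C{\left(11 \right)} - 18 = \left(-6\right) \left(-5\right) \left(-6 + 11\right) - 18 = 30 \cdot 5 - 18 = 150 - 18 = 132$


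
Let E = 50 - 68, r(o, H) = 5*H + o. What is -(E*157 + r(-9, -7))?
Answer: 2870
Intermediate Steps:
r(o, H) = o + 5*H
E = -18
-(E*157 + r(-9, -7)) = -(-18*157 + (-9 + 5*(-7))) = -(-2826 + (-9 - 35)) = -(-2826 - 44) = -1*(-2870) = 2870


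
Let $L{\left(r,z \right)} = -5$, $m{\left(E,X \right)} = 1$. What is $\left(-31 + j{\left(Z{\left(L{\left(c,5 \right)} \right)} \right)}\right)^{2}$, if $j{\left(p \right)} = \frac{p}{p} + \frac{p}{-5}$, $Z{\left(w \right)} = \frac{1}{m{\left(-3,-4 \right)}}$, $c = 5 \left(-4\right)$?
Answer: $\frac{22801}{25} \approx 912.04$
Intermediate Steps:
$c = -20$
$Z{\left(w \right)} = 1$ ($Z{\left(w \right)} = 1^{-1} = 1$)
$j{\left(p \right)} = 1 - \frac{p}{5}$ ($j{\left(p \right)} = 1 + p \left(- \frac{1}{5}\right) = 1 - \frac{p}{5}$)
$\left(-31 + j{\left(Z{\left(L{\left(c,5 \right)} \right)} \right)}\right)^{2} = \left(-31 + \left(1 - \frac{1}{5}\right)\right)^{2} = \left(-31 + \frac{4}{5}\right)^{2} = \left(- \frac{151}{5}\right)^{2} = \frac{22801}{25}$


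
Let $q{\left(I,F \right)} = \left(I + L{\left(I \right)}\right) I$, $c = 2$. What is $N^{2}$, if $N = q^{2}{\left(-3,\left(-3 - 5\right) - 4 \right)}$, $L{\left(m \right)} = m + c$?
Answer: $20736$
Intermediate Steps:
$L{\left(m \right)} = 2 + m$ ($L{\left(m \right)} = m + 2 = 2 + m$)
$q{\left(I,F \right)} = I \left(2 + 2 I\right)$ ($q{\left(I,F \right)} = \left(I + \left(2 + I\right)\right) I = \left(2 + 2 I\right) I = I \left(2 + 2 I\right)$)
$N = 144$ ($N = \left(2 \left(-3\right) \left(1 - 3\right)\right)^{2} = \left(2 \left(-3\right) \left(-2\right)\right)^{2} = 12^{2} = 144$)
$N^{2} = 144^{2} = 20736$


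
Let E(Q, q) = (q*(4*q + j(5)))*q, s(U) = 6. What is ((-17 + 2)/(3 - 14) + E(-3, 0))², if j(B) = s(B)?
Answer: 225/121 ≈ 1.8595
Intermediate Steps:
j(B) = 6
E(Q, q) = q²*(6 + 4*q) (E(Q, q) = (q*(4*q + 6))*q = (q*(6 + 4*q))*q = q²*(6 + 4*q))
((-17 + 2)/(3 - 14) + E(-3, 0))² = ((-17 + 2)/(3 - 14) + 0²*(6 + 4*0))² = (-15/(-11) + 0*(6 + 0))² = (-15*(-1/11) + 0*6)² = (15/11 + 0)² = (15/11)² = 225/121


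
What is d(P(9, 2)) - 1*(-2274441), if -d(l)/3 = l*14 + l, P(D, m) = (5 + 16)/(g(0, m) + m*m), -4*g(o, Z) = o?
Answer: 9096819/4 ≈ 2.2742e+6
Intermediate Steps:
g(o, Z) = -o/4
P(D, m) = 21/m² (P(D, m) = (5 + 16)/(-¼*0 + m*m) = 21/(0 + m²) = 21/(m²) = 21/m²)
d(l) = -45*l (d(l) = -3*(l*14 + l) = -3*(14*l + l) = -45*l)
d(P(9, 2)) - 1*(-2274441) = -945/2² - 1*(-2274441) = -945/4 + 2274441 = 9096819/4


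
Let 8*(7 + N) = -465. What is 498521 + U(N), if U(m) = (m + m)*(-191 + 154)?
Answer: 2013361/4 ≈ 5.0334e+5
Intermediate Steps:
N = -521/8 (N = -7 + (1/8)*(-465) = -7 - 465/8 = -521/8 ≈ -65.125)
U(m) = -74*m (U(m) = (2*m)*(-37) = -74*m)
498521 + U(N) = 498521 - 74*(-521/8) = 498521 + 19277/4 = 2013361/4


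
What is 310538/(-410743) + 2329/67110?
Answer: -19883584733/27564962730 ≈ -0.72134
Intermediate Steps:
310538/(-410743) + 2329/67110 = 310538*(-1/410743) + 2329*(1/67110) = -310538/410743 + 2329/67110 = -19883584733/27564962730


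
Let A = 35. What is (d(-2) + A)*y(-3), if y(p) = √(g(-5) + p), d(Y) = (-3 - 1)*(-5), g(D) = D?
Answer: 110*I*√2 ≈ 155.56*I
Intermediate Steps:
d(Y) = 20 (d(Y) = -4*(-5) = 20)
y(p) = √(-5 + p)
(d(-2) + A)*y(-3) = (20 + 35)*√(-5 - 3) = 55*√(-8) = 55*(2*I*√2) = 110*I*√2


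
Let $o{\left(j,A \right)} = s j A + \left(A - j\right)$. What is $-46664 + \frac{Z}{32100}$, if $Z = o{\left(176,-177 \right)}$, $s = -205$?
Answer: $- \frac{1491528593}{32100} \approx -46465.0$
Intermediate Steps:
$o{\left(j,A \right)} = A - j - 205 A j$ ($o{\left(j,A \right)} = - 205 j A + \left(A - j\right) = - 205 A j + \left(A - j\right) = A - j - 205 A j$)
$Z = 6385807$ ($Z = -177 - 176 - \left(-36285\right) 176 = -177 - 176 + 6386160 = 6385807$)
$-46664 + \frac{Z}{32100} = -46664 + \frac{6385807}{32100} = - \frac{1491528593}{32100}$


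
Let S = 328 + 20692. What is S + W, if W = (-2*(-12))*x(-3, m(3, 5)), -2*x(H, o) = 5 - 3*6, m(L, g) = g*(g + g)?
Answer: 21176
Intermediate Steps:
m(L, g) = 2*g² (m(L, g) = g*(2*g) = 2*g²)
x(H, o) = 13/2 (x(H, o) = -(5 - 3*6)/2 = -(5 - 18)/2 = -½*(-13) = 13/2)
W = 156 (W = -2*(-12)*(13/2) = 24*(13/2) = 156)
S = 21020
S + W = 21020 + 156 = 21176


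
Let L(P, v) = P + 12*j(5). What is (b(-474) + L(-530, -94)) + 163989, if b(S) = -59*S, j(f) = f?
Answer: 191485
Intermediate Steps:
L(P, v) = 60 + P (L(P, v) = P + 12*5 = P + 60 = 60 + P)
(b(-474) + L(-530, -94)) + 163989 = (-59*(-474) + (60 - 530)) + 163989 = (27966 - 470) + 163989 = 27496 + 163989 = 191485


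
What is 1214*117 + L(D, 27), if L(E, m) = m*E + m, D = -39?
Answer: 141012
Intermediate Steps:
L(E, m) = m + E*m (L(E, m) = E*m + m = m + E*m)
1214*117 + L(D, 27) = 1214*117 + 27*(1 - 39) = 142038 + 27*(-38) = 142038 - 1026 = 141012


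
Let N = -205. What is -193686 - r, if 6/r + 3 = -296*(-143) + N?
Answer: -1359675721/7020 ≈ -1.9369e+5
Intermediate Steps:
r = 1/7020 (r = 6/(-3 + (-296*(-143) - 205)) = 6/(-3 + (42328 - 205)) = 6/(-3 + 42123) = 6/42120 = 6*(1/42120) = 1/7020 ≈ 0.00014245)
-193686 - r = -193686 - 1*1/7020 = -193686 - 1/7020 = -1359675721/7020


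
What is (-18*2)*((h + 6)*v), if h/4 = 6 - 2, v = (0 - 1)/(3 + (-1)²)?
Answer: 198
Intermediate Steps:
v = -¼ (v = -1/(3 + 1) = -1/4 = -1*¼ = -¼ ≈ -0.25000)
h = 16 (h = 4*(6 - 2) = 4*4 = 16)
(-18*2)*((h + 6)*v) = (-18*2)*((16 + 6)*(-¼)) = -792*(-1)/4 = -36*(-11/2) = 198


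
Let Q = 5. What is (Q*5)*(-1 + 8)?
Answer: 175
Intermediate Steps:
(Q*5)*(-1 + 8) = (5*5)*(-1 + 8) = 25*7 = 175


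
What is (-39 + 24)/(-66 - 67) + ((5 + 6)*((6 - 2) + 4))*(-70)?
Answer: -819265/133 ≈ -6159.9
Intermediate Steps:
(-39 + 24)/(-66 - 67) + ((5 + 6)*((6 - 2) + 4))*(-70) = -15/(-133) + (11*(4 + 4))*(-70) = -15*(-1/133) + (11*8)*(-70) = 15/133 + 88*(-70) = 15/133 - 6160 = -819265/133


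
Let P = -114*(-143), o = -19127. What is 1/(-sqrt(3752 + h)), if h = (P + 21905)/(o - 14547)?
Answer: -sqrt(4253249829034)/126306641 ≈ -0.016328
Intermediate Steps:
P = 16302
h = -38207/33674 (h = (16302 + 21905)/(-19127 - 14547) = 38207/(-33674) = 38207*(-1/33674) = -38207/33674 ≈ -1.1346)
1/(-sqrt(3752 + h)) = 1/(-sqrt(3752 - 38207/33674)) = 1/(-sqrt(126306641/33674)) = 1/(-sqrt(4253249829034)/33674) = -sqrt(4253249829034)/126306641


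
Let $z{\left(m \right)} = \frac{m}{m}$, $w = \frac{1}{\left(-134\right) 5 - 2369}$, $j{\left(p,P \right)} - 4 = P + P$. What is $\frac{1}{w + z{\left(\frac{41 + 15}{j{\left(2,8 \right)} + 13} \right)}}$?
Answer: $\frac{3039}{3038} \approx 1.0003$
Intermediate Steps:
$j{\left(p,P \right)} = 4 + 2 P$ ($j{\left(p,P \right)} = 4 + \left(P + P\right) = 4 + 2 P$)
$w = - \frac{1}{3039}$ ($w = \frac{1}{-670 - 2369} = \frac{1}{-3039} = - \frac{1}{3039} \approx -0.00032906$)
$z{\left(m \right)} = 1$
$\frac{1}{w + z{\left(\frac{41 + 15}{j{\left(2,8 \right)} + 13} \right)}} = \frac{1}{- \frac{1}{3039} + 1} = \frac{1}{\frac{3038}{3039}} = \frac{3039}{3038}$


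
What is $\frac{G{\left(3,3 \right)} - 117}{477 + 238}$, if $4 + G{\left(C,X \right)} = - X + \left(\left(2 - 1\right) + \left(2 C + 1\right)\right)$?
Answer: $- \frac{116}{715} \approx -0.16224$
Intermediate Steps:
$G{\left(C,X \right)} = -2 - X + 2 C$ ($G{\left(C,X \right)} = -4 - \left(-2 + X - 2 C\right) = -4 + \left(2 - X + 2 C\right) = -2 - X + 2 C$)
$\frac{G{\left(3,3 \right)} - 117}{477 + 238} = \frac{\left(-2 - 3 + 2 \cdot 3\right) - 117}{477 + 238} = \frac{\left(-2 - 3 + 6\right) - 117}{715} = \left(1 - 117\right) \frac{1}{715} = \left(-116\right) \frac{1}{715} = - \frac{116}{715}$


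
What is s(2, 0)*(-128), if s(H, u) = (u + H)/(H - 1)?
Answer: -256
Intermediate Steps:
s(H, u) = (H + u)/(-1 + H)
s(2, 0)*(-128) = ((2 + 0)/(-1 + 2))*(-128) = (2/1)*(-128) = (1*2)*(-128) = 2*(-128) = -256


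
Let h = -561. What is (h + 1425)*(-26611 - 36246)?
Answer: -54308448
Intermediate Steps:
(h + 1425)*(-26611 - 36246) = (-561 + 1425)*(-26611 - 36246) = 864*(-62857) = -54308448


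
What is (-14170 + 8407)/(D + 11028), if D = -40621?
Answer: 5763/29593 ≈ 0.19474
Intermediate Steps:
(-14170 + 8407)/(D + 11028) = (-14170 + 8407)/(-40621 + 11028) = -5763/(-29593) = -5763*(-1/29593) = 5763/29593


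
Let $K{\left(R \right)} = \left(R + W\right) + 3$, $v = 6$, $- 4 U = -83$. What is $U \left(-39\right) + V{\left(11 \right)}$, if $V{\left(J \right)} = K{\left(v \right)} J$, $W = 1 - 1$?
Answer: $- \frac{2841}{4} \approx -710.25$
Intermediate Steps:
$U = \frac{83}{4}$ ($U = \left(- \frac{1}{4}\right) \left(-83\right) = \frac{83}{4} \approx 20.75$)
$W = 0$ ($W = 1 - 1 = 0$)
$K{\left(R \right)} = 3 + R$ ($K{\left(R \right)} = \left(R + 0\right) + 3 = R + 3 = 3 + R$)
$V{\left(J \right)} = 9 J$ ($V{\left(J \right)} = \left(3 + 6\right) J = 9 J$)
$U \left(-39\right) + V{\left(11 \right)} = \frac{83}{4} \left(-39\right) + 9 \cdot 11 = - \frac{3237}{4} + 99 = - \frac{2841}{4}$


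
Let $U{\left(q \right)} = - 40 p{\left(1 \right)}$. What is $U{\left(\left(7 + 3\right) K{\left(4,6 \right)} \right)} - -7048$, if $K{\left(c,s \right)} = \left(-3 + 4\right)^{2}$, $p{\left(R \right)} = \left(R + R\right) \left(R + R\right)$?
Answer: $6888$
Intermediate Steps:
$p{\left(R \right)} = 4 R^{2}$ ($p{\left(R \right)} = 2 R 2 R = 4 R^{2}$)
$K{\left(c,s \right)} = 1$ ($K{\left(c,s \right)} = 1^{2} = 1$)
$U{\left(q \right)} = -160$ ($U{\left(q \right)} = - 40 \cdot 4 \cdot 1^{2} = - 40 \cdot 4 \cdot 1 = \left(-40\right) 4 = -160$)
$U{\left(\left(7 + 3\right) K{\left(4,6 \right)} \right)} - -7048 = -160 - -7048 = -160 + 7048 = 6888$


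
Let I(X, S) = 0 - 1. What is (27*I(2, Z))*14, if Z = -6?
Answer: -378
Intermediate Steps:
I(X, S) = -1
(27*I(2, Z))*14 = (27*(-1))*14 = -27*14 = -378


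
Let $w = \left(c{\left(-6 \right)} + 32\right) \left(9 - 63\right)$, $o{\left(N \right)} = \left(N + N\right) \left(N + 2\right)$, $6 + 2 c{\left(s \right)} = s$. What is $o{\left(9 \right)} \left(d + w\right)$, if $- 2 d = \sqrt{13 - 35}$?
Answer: $-277992 - 99 i \sqrt{22} \approx -2.7799 \cdot 10^{5} - 464.35 i$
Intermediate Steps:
$c{\left(s \right)} = -3 + \frac{s}{2}$
$o{\left(N \right)} = 2 N \left(2 + N\right)$
$w = -1404$ ($w = \left(\left(-3 + \frac{1}{2} \left(-6\right)\right) + 32\right) \left(9 - 63\right) = \left(\left(-3 - 3\right) + 32\right) \left(-54\right) = \left(-6 + 32\right) \left(-54\right) = 26 \left(-54\right) = -1404$)
$d = - \frac{i \sqrt{22}}{2}$ ($d = - \frac{\sqrt{13 - 35}}{2} = - \frac{\sqrt{-22}}{2} = - \frac{i \sqrt{22}}{2} \approx - 2.3452 i$)
$o{\left(9 \right)} \left(d + w\right) = 2 \cdot 9 \left(2 + 9\right) \left(- \frac{i \sqrt{22}}{2} - 1404\right) = 2 \cdot 9 \cdot 11 \left(-1404 - \frac{i \sqrt{22}}{2}\right) = 198 \left(-1404 - \frac{i \sqrt{22}}{2}\right) = -277992 - 99 i \sqrt{22}$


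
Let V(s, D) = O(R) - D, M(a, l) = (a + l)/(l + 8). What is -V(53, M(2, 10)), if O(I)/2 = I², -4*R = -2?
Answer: ⅙ ≈ 0.16667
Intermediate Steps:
R = ½ (R = -¼*(-2) = ½ ≈ 0.50000)
O(I) = 2*I²
M(a, l) = (a + l)/(8 + l)
V(s, D) = ½ - D (V(s, D) = 2*(½)² - D = 2*(¼) - D = ½ - D)
-V(53, M(2, 10)) = -(½ - (2 + 10)/(8 + 10)) = -(½ - 12/18) = -(½ - 1*⅔) = -(½ - ⅔) = -1*(-⅙) = ⅙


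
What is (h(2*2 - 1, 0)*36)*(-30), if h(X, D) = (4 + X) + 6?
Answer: -14040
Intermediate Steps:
h(X, D) = 10 + X
(h(2*2 - 1, 0)*36)*(-30) = ((10 + (2*2 - 1))*36)*(-30) = ((10 + (4 - 1))*36)*(-30) = ((10 + 3)*36)*(-30) = (13*36)*(-30) = 468*(-30) = -14040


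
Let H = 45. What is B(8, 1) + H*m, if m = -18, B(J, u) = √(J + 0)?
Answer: -810 + 2*√2 ≈ -807.17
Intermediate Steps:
B(J, u) = √J
B(8, 1) + H*m = √8 + 45*(-18) = 2*√2 - 810 = -810 + 2*√2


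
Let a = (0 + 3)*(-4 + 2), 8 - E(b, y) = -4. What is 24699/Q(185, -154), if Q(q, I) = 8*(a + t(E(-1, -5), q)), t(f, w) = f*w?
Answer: 8233/5904 ≈ 1.3945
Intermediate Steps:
E(b, y) = 12 (E(b, y) = 8 - 1*(-4) = 8 + 4 = 12)
a = -6 (a = 3*(-2) = -6)
Q(q, I) = -48 + 96*q (Q(q, I) = 8*(-6 + 12*q) = -48 + 96*q)
24699/Q(185, -154) = 24699/(-48 + 96*185) = 24699/(-48 + 17760) = 24699/17712 = 24699*(1/17712) = 8233/5904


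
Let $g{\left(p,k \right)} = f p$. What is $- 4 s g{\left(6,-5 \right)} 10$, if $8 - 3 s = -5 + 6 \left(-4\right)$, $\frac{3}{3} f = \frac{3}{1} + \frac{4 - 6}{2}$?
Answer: $-5920$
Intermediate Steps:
$f = 2$ ($f = \frac{3}{1} + \frac{4 - 6}{2} = 3 \cdot 1 + \left(4 - 6\right) \frac{1}{2} = 3 - 1 = 2$)
$s = \frac{37}{3}$ ($s = \frac{8}{3} - \frac{-5 + 6 \left(-4\right)}{3} = \frac{8}{3} - \frac{-5 - 24}{3} = \frac{8}{3} - - \frac{29}{3} = \frac{8}{3} + \frac{29}{3} = \frac{37}{3} \approx 12.333$)
$g{\left(p,k \right)} = 2 p$
$- 4 s g{\left(6,-5 \right)} 10 = - 4 \frac{37 \cdot 2 \cdot 6}{3} \cdot 10 = - 4 \cdot \frac{37}{3} \cdot 12 \cdot 10 = \left(-4\right) 148 \cdot 10 = \left(-592\right) 10 = -5920$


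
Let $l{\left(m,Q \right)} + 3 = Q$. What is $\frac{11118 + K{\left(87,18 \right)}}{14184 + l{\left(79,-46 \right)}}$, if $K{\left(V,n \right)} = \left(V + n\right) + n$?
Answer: $\frac{11241}{14135} \approx 0.79526$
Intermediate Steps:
$K{\left(V,n \right)} = V + 2 n$
$l{\left(m,Q \right)} = -3 + Q$
$\frac{11118 + K{\left(87,18 \right)}}{14184 + l{\left(79,-46 \right)}} = \frac{11118 + \left(87 + 2 \cdot 18\right)}{14184 - 49} = \frac{11118 + \left(87 + 36\right)}{14184 - 49} = \frac{11118 + 123}{14135} = 11241 \cdot \frac{1}{14135} = \frac{11241}{14135}$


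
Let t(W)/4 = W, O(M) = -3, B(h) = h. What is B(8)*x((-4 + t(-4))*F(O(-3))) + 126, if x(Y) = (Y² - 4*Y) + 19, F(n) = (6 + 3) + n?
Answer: 119318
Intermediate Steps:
F(n) = 9 + n
t(W) = 4*W
x(Y) = 19 + Y² - 4*Y
B(8)*x((-4 + t(-4))*F(O(-3))) + 126 = 8*(19 + ((-4 + 4*(-4))*(9 - 3))² - 4*(-4 + 4*(-4))*(9 - 3)) + 126 = 8*(19 + ((-4 - 16)*6)² - 4*(-4 - 16)*6) + 126 = 8*(19 + (-20*6)² - (-80)*6) + 126 = 8*(19 + (-120)² - 4*(-120)) + 126 = 8*(19 + 14400 + 480) + 126 = 8*14899 + 126 = 119192 + 126 = 119318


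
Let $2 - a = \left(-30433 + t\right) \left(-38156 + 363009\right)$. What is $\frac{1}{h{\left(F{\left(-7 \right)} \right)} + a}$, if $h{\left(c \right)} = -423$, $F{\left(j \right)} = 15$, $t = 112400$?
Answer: $- \frac{1}{26627226272} \approx -3.7556 \cdot 10^{-11}$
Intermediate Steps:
$a = -26627225849$ ($a = 2 - \left(-30433 + 112400\right) \left(-38156 + 363009\right) = 2 - 81967 \cdot 324853 = 2 - 26627225851 = -26627225849$)
$\frac{1}{h{\left(F{\left(-7 \right)} \right)} + a} = \frac{1}{-423 - 26627225849} = \frac{1}{-26627226272} = - \frac{1}{26627226272}$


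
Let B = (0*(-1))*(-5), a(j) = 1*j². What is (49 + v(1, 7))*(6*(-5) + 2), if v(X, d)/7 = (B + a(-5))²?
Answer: -123872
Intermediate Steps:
a(j) = j²
B = 0 (B = 0*(-5) = 0)
v(X, d) = 4375 (v(X, d) = 7*(0 + (-5)²)² = 7*(0 + 25)² = 7*25² = 7*625 = 4375)
(49 + v(1, 7))*(6*(-5) + 2) = (49 + 4375)*(6*(-5) + 2) = 4424*(-30 + 2) = 4424*(-28) = -123872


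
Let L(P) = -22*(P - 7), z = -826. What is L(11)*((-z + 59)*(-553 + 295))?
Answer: 20093040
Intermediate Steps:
L(P) = 154 - 22*P (L(P) = -22*(-7 + P) = 154 - 22*P)
L(11)*((-z + 59)*(-553 + 295)) = (154 - 22*11)*((-1*(-826) + 59)*(-553 + 295)) = (154 - 242)*((826 + 59)*(-258)) = -77880*(-258) = -88*(-228330) = 20093040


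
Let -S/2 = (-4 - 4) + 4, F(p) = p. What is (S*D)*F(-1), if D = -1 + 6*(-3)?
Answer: 152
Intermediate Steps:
S = 8 (S = -2*((-4 - 4) + 4) = -2*(-8 + 4) = -2*(-4) = 8)
D = -19 (D = -1 - 18 = -19)
(S*D)*F(-1) = (8*(-19))*(-1) = -152*(-1) = 152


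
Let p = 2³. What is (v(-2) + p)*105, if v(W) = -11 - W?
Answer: -105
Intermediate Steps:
p = 8
(v(-2) + p)*105 = ((-11 - 1*(-2)) + 8)*105 = ((-11 + 2) + 8)*105 = (-9 + 8)*105 = -1*105 = -105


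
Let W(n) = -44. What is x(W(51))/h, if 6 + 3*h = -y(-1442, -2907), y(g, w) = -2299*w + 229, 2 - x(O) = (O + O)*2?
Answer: -267/3341714 ≈ -7.9899e-5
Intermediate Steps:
x(O) = 2 - 4*O (x(O) = 2 - (O + O)*2 = 2 - 2*O*2 = 2 - 4*O)
y(g, w) = 229 - 2299*w
h = -6683428/3 (h = -2 + (-(229 - 2299*(-2907)))/3 = -2 + (-(229 + 6683193))/3 = -2 + (-1*6683422)/3 = -2 + (⅓)*(-6683422) = -2 - 6683422/3 = -6683428/3 ≈ -2.2278e+6)
x(W(51))/h = (2 - 4*(-44))/(-6683428/3) = (2 + 176)*(-3/6683428) = 178*(-3/6683428) = -267/3341714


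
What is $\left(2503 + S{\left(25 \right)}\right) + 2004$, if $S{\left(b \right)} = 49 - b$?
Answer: $4531$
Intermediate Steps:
$\left(2503 + S{\left(25 \right)}\right) + 2004 = \left(2503 + \left(49 - 25\right)\right) + 2004 = \left(2503 + 24\right) + 2004 = 2527 + 2004 = 4531$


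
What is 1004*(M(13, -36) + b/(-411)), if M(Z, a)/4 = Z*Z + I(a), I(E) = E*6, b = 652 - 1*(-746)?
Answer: -26326888/137 ≈ -1.9217e+5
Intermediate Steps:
b = 1398 (b = 652 + 746 = 1398)
I(E) = 6*E
M(Z, a) = 4*Z² + 24*a (M(Z, a) = 4*(Z*Z + 6*a) = 4*(Z² + 6*a) = 4*Z² + 24*a)
1004*(M(13, -36) + b/(-411)) = 1004*((4*13² + 24*(-36)) + 1398/(-411)) = 1004*((4*169 - 864) + 1398*(-1/411)) = 1004*((676 - 864) - 466/137) = 1004*(-188 - 466/137) = 1004*(-26222/137) = -26326888/137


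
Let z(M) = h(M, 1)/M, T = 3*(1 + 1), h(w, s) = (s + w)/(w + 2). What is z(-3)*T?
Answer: -4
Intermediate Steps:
h(w, s) = (s + w)/(2 + w)
T = 6 (T = 3*2 = 6)
z(M) = (1 + M)/(M*(2 + M)) (z(M) = ((1 + M)/(2 + M))/M = (1 + M)/(M*(2 + M)))
z(-3)*T = ((1 - 3)/((-3)*(2 - 3)))*6 = -1/3*(-2)/(-1)*6 = -1/3*(-1)*(-2)*6 = -2/3*6 = -4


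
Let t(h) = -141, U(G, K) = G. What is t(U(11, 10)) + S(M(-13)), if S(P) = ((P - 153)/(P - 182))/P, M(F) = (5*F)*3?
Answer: -119149/845 ≈ -141.00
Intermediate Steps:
M(F) = 15*F
S(P) = (-153 + P)/(P*(-182 + P)) (S(P) = ((-153 + P)/(-182 + P))/P = (-153 + P)/(P*(-182 + P)))
t(U(11, 10)) + S(M(-13)) = -141 + (-153 + 15*(-13))/(((15*(-13)))*(-182 + 15*(-13))) = -141 + (-153 - 195)/((-195)*(-182 - 195)) = -141 - 1/195*(-348)/(-377) = -141 - 1/195*(-1/377)*(-348) = -141 - 4/845 = -119149/845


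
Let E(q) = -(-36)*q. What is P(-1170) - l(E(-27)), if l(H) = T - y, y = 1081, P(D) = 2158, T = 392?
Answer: 2847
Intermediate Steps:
E(q) = 36*q
l(H) = -689 (l(H) = 392 - 1*1081 = 392 - 1081 = -689)
P(-1170) - l(E(-27)) = 2158 - 1*(-689) = 2158 + 689 = 2847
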